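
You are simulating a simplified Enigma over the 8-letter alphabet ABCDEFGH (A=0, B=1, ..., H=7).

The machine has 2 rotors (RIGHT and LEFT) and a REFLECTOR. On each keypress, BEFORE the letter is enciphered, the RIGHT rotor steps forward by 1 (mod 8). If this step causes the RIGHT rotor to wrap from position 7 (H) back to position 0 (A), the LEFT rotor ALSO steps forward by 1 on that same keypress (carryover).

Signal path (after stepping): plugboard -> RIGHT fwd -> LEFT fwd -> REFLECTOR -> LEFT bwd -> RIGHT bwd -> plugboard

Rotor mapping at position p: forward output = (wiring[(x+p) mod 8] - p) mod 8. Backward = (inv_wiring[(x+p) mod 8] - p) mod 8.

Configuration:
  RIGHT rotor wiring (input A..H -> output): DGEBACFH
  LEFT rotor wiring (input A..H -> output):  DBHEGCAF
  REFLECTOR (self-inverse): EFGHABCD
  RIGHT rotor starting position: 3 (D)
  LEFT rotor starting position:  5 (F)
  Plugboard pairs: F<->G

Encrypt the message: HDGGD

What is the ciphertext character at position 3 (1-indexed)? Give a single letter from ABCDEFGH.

Char 1 ('H'): step: R->4, L=5; H->plug->H->R->F->L->C->refl->G->L'->D->R'->D->plug->D
Char 2 ('D'): step: R->5, L=5; D->plug->D->R->G->L->H->refl->D->L'->B->R'->E->plug->E
Char 3 ('G'): step: R->6, L=5; G->plug->F->R->D->L->G->refl->C->L'->F->R'->C->plug->C

C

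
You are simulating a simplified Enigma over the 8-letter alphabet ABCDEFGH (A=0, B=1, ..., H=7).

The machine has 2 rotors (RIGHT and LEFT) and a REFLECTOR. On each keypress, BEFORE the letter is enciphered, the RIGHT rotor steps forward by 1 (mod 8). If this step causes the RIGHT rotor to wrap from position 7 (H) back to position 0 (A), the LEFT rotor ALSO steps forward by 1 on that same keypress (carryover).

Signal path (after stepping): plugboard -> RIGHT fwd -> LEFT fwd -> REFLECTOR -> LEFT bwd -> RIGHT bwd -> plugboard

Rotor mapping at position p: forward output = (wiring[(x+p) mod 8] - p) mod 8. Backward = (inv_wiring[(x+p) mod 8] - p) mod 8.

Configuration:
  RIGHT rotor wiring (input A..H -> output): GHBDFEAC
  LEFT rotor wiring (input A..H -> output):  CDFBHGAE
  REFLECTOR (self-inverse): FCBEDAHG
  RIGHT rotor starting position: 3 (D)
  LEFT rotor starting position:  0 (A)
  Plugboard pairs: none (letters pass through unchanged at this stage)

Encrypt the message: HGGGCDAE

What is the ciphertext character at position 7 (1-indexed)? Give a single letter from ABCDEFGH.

Char 1 ('H'): step: R->4, L=0; H->plug->H->R->H->L->E->refl->D->L'->B->R'->A->plug->A
Char 2 ('G'): step: R->5, L=0; G->plug->G->R->G->L->A->refl->F->L'->C->R'->E->plug->E
Char 3 ('G'): step: R->6, L=0; G->plug->G->R->H->L->E->refl->D->L'->B->R'->D->plug->D
Char 4 ('G'): step: R->7, L=0; G->plug->G->R->F->L->G->refl->H->L'->E->R'->E->plug->E
Char 5 ('C'): step: R->0, L->1 (L advanced); C->plug->C->R->B->L->E->refl->D->L'->G->R'->A->plug->A
Char 6 ('D'): step: R->1, L=1; D->plug->D->R->E->L->F->refl->A->L'->C->R'->C->plug->C
Char 7 ('A'): step: R->2, L=1; A->plug->A->R->H->L->B->refl->C->L'->A->R'->F->plug->F

F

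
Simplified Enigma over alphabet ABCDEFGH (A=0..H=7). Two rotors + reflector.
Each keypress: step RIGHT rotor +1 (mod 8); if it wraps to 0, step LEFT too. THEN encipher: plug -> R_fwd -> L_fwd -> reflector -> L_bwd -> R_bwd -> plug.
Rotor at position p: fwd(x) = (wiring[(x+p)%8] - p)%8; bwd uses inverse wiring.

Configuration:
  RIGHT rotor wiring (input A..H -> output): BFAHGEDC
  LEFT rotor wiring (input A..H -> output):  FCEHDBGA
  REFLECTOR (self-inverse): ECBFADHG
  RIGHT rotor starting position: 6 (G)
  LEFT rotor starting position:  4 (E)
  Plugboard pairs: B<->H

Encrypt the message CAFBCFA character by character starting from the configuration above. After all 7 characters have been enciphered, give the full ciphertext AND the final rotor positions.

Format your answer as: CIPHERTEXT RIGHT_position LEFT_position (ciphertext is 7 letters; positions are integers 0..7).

Answer: AEAFFDC 5 5

Derivation:
Char 1 ('C'): step: R->7, L=4; C->plug->C->R->G->L->A->refl->E->L'->D->R'->A->plug->A
Char 2 ('A'): step: R->0, L->5 (L advanced); A->plug->A->R->B->L->B->refl->C->L'->G->R'->E->plug->E
Char 3 ('F'): step: R->1, L=5; F->plug->F->R->C->L->D->refl->F->L'->E->R'->A->plug->A
Char 4 ('B'): step: R->2, L=5; B->plug->H->R->D->L->A->refl->E->L'->A->R'->F->plug->F
Char 5 ('C'): step: R->3, L=5; C->plug->C->R->B->L->B->refl->C->L'->G->R'->F->plug->F
Char 6 ('F'): step: R->4, L=5; F->plug->F->R->B->L->B->refl->C->L'->G->R'->D->plug->D
Char 7 ('A'): step: R->5, L=5; A->plug->A->R->H->L->G->refl->H->L'->F->R'->C->plug->C
Final: ciphertext=AEAFFDC, RIGHT=5, LEFT=5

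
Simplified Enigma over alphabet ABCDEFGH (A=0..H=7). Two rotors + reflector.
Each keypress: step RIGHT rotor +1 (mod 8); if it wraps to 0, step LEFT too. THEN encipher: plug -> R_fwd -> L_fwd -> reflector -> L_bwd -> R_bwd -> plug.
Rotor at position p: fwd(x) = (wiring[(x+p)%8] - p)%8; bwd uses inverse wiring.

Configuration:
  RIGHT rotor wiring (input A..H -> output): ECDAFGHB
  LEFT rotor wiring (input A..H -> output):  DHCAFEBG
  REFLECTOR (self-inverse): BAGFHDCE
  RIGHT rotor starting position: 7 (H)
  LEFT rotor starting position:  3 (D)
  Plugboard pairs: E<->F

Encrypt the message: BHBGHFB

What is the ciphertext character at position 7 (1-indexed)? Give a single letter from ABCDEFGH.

Char 1 ('B'): step: R->0, L->4 (L advanced); B->plug->B->R->C->L->F->refl->D->L'->F->R'->E->plug->F
Char 2 ('H'): step: R->1, L=4; H->plug->H->R->D->L->C->refl->G->L'->G->R'->F->plug->E
Char 3 ('B'): step: R->2, L=4; B->plug->B->R->G->L->G->refl->C->L'->D->R'->C->plug->C
Char 4 ('G'): step: R->3, L=4; G->plug->G->R->H->L->E->refl->H->L'->E->R'->D->plug->D
Char 5 ('H'): step: R->4, L=4; H->plug->H->R->E->L->H->refl->E->L'->H->R'->G->plug->G
Char 6 ('F'): step: R->5, L=4; F->plug->E->R->F->L->D->refl->F->L'->C->R'->B->plug->B
Char 7 ('B'): step: R->6, L=4; B->plug->B->R->D->L->C->refl->G->L'->G->R'->C->plug->C

C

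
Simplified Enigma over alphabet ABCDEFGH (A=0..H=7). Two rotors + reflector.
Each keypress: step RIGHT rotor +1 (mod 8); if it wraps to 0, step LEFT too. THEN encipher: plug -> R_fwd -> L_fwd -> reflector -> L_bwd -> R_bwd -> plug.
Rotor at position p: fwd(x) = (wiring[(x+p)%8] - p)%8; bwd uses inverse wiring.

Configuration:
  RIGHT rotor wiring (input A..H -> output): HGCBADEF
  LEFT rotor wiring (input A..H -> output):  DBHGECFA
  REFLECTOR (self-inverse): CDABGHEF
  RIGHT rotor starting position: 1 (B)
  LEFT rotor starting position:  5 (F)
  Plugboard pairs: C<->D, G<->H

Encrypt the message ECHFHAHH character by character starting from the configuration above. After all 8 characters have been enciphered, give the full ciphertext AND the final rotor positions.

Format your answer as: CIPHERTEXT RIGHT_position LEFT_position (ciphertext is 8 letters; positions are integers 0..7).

Char 1 ('E'): step: R->2, L=5; E->plug->E->R->C->L->D->refl->B->L'->G->R'->C->plug->D
Char 2 ('C'): step: R->3, L=5; C->plug->D->R->B->L->A->refl->C->L'->F->R'->B->plug->B
Char 3 ('H'): step: R->4, L=5; H->plug->G->R->G->L->B->refl->D->L'->C->R'->F->plug->F
Char 4 ('F'): step: R->5, L=5; F->plug->F->R->F->L->C->refl->A->L'->B->R'->E->plug->E
Char 5 ('H'): step: R->6, L=5; H->plug->G->R->C->L->D->refl->B->L'->G->R'->A->plug->A
Char 6 ('A'): step: R->7, L=5; A->plug->A->R->G->L->B->refl->D->L'->C->R'->E->plug->E
Char 7 ('H'): step: R->0, L->6 (L advanced); H->plug->G->R->E->L->B->refl->D->L'->D->R'->F->plug->F
Char 8 ('H'): step: R->1, L=6; H->plug->G->R->E->L->B->refl->D->L'->D->R'->F->plug->F
Final: ciphertext=DBFEAEFF, RIGHT=1, LEFT=6

Answer: DBFEAEFF 1 6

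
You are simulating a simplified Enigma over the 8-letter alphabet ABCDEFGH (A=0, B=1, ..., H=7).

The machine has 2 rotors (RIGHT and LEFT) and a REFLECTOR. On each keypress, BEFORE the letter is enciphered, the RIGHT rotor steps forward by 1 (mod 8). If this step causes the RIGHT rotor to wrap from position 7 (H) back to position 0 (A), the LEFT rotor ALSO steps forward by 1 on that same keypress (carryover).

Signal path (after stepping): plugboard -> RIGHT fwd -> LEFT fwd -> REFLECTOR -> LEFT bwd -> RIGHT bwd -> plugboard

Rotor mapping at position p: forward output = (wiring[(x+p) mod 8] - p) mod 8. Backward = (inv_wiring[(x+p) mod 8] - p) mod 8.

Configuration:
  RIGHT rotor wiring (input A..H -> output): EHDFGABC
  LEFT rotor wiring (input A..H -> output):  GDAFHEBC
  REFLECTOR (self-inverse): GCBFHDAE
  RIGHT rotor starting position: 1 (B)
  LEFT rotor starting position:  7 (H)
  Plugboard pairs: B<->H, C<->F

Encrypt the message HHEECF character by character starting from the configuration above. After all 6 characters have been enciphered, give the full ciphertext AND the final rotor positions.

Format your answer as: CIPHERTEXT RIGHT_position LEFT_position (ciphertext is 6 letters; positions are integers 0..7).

Answer: EEDBAE 7 7

Derivation:
Char 1 ('H'): step: R->2, L=7; H->plug->B->R->D->L->B->refl->C->L'->H->R'->E->plug->E
Char 2 ('H'): step: R->3, L=7; H->plug->B->R->D->L->B->refl->C->L'->H->R'->E->plug->E
Char 3 ('E'): step: R->4, L=7; E->plug->E->R->A->L->D->refl->F->L'->G->R'->D->plug->D
Char 4 ('E'): step: R->5, L=7; E->plug->E->R->C->L->E->refl->H->L'->B->R'->H->plug->B
Char 5 ('C'): step: R->6, L=7; C->plug->F->R->H->L->C->refl->B->L'->D->R'->A->plug->A
Char 6 ('F'): step: R->7, L=7; F->plug->C->R->A->L->D->refl->F->L'->G->R'->E->plug->E
Final: ciphertext=EEDBAE, RIGHT=7, LEFT=7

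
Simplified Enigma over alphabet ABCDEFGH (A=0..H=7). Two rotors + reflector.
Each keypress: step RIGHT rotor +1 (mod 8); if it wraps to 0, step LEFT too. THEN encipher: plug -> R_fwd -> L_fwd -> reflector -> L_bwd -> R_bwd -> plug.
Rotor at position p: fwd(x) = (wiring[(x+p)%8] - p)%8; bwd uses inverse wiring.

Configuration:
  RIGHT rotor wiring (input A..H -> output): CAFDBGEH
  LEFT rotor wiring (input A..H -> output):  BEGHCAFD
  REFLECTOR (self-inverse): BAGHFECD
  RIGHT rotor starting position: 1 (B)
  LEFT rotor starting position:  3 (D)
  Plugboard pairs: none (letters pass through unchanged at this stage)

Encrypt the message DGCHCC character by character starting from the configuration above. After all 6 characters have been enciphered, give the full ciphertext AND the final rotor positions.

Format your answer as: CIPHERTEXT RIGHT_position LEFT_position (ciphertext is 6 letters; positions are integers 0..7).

Answer: HCBGAG 7 3

Derivation:
Char 1 ('D'): step: R->2, L=3; D->plug->D->R->E->L->A->refl->B->L'->G->R'->H->plug->H
Char 2 ('G'): step: R->3, L=3; G->plug->G->R->F->L->G->refl->C->L'->D->R'->C->plug->C
Char 3 ('C'): step: R->4, L=3; C->plug->C->R->A->L->E->refl->F->L'->C->R'->B->plug->B
Char 4 ('H'): step: R->5, L=3; H->plug->H->R->E->L->A->refl->B->L'->G->R'->G->plug->G
Char 5 ('C'): step: R->6, L=3; C->plug->C->R->E->L->A->refl->B->L'->G->R'->A->plug->A
Char 6 ('C'): step: R->7, L=3; C->plug->C->R->B->L->H->refl->D->L'->H->R'->G->plug->G
Final: ciphertext=HCBGAG, RIGHT=7, LEFT=3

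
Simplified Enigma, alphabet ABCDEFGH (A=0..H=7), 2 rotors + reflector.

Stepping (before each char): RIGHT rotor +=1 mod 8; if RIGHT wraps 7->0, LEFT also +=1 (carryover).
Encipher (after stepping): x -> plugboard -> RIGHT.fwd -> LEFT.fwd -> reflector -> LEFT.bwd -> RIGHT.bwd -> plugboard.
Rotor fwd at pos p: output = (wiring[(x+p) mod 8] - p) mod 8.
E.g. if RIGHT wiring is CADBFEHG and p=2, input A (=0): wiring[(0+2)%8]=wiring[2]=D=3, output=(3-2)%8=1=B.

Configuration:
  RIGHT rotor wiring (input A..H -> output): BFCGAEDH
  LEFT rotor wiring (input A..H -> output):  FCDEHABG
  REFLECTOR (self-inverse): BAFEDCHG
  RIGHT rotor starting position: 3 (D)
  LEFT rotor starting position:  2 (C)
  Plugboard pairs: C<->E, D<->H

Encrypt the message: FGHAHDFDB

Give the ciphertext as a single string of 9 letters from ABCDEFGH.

Answer: DEFCGHHHE

Derivation:
Char 1 ('F'): step: R->4, L=2; F->plug->F->R->B->L->C->refl->F->L'->C->R'->H->plug->D
Char 2 ('G'): step: R->5, L=2; G->plug->G->R->B->L->C->refl->F->L'->C->R'->C->plug->E
Char 3 ('H'): step: R->6, L=2; H->plug->D->R->H->L->A->refl->B->L'->A->R'->F->plug->F
Char 4 ('A'): step: R->7, L=2; A->plug->A->R->A->L->B->refl->A->L'->H->R'->E->plug->C
Char 5 ('H'): step: R->0, L->3 (L advanced); H->plug->D->R->G->L->H->refl->G->L'->D->R'->G->plug->G
Char 6 ('D'): step: R->1, L=3; D->plug->H->R->A->L->B->refl->A->L'->H->R'->D->plug->H
Char 7 ('F'): step: R->2, L=3; F->plug->F->R->F->L->C->refl->F->L'->C->R'->D->plug->H
Char 8 ('D'): step: R->3, L=3; D->plug->H->R->H->L->A->refl->B->L'->A->R'->D->plug->H
Char 9 ('B'): step: R->4, L=3; B->plug->B->R->A->L->B->refl->A->L'->H->R'->C->plug->E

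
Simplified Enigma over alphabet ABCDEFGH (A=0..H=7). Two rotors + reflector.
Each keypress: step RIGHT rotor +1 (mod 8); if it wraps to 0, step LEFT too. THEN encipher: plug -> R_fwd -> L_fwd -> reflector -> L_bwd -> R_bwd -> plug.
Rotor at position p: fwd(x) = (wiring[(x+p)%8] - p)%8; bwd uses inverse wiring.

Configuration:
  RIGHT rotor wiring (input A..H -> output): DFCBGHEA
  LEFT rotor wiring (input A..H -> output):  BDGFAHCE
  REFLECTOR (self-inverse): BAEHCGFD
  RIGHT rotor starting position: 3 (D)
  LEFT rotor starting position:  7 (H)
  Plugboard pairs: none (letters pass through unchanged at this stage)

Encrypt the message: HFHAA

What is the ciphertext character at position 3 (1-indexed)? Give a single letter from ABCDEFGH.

Char 1 ('H'): step: R->4, L=7; H->plug->H->R->F->L->B->refl->A->L'->G->R'->G->plug->G
Char 2 ('F'): step: R->5, L=7; F->plug->F->R->F->L->B->refl->A->L'->G->R'->D->plug->D
Char 3 ('H'): step: R->6, L=7; H->plug->H->R->B->L->C->refl->E->L'->C->R'->B->plug->B

B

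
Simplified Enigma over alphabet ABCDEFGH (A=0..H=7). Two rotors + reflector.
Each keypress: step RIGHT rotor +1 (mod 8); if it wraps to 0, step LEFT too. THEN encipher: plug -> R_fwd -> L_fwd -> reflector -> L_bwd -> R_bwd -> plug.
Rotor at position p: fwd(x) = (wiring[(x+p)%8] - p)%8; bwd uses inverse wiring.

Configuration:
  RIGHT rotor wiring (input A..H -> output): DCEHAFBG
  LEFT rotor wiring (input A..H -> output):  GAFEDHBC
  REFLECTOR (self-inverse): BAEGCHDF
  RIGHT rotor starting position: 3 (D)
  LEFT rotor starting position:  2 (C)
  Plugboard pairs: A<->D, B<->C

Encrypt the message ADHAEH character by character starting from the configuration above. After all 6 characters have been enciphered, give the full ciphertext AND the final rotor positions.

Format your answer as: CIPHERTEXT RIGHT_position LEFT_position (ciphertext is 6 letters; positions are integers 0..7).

Char 1 ('A'): step: R->4, L=2; A->plug->D->R->C->L->B->refl->A->L'->F->R'->C->plug->B
Char 2 ('D'): step: R->5, L=2; D->plug->A->R->A->L->D->refl->G->L'->H->R'->F->plug->F
Char 3 ('H'): step: R->6, L=2; H->plug->H->R->H->L->G->refl->D->L'->A->R'->B->plug->C
Char 4 ('A'): step: R->7, L=2; A->plug->D->R->F->L->A->refl->B->L'->C->R'->H->plug->H
Char 5 ('E'): step: R->0, L->3 (L advanced); E->plug->E->R->A->L->B->refl->A->L'->B->R'->G->plug->G
Char 6 ('H'): step: R->1, L=3; H->plug->H->R->C->L->E->refl->C->L'->H->R'->D->plug->A
Final: ciphertext=BFCHGA, RIGHT=1, LEFT=3

Answer: BFCHGA 1 3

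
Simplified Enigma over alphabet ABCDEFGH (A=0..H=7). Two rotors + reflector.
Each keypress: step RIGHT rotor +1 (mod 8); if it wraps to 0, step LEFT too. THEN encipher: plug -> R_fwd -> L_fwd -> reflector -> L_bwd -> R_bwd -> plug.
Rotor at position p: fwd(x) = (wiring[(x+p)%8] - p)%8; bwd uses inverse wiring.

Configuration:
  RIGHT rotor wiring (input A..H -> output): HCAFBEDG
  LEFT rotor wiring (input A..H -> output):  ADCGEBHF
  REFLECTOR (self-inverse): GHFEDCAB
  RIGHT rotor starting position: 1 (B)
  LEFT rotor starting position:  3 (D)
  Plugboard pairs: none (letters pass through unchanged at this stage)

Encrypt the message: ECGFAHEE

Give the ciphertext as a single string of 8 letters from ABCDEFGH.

Char 1 ('E'): step: R->2, L=3; E->plug->E->R->B->L->B->refl->H->L'->H->R'->C->plug->C
Char 2 ('C'): step: R->3, L=3; C->plug->C->R->B->L->B->refl->H->L'->H->R'->G->plug->G
Char 3 ('G'): step: R->4, L=3; G->plug->G->R->E->L->C->refl->F->L'->F->R'->A->plug->A
Char 4 ('F'): step: R->5, L=3; F->plug->F->R->D->L->E->refl->D->L'->A->R'->G->plug->G
Char 5 ('A'): step: R->6, L=3; A->plug->A->R->F->L->F->refl->C->L'->E->R'->D->plug->D
Char 6 ('H'): step: R->7, L=3; H->plug->H->R->E->L->C->refl->F->L'->F->R'->G->plug->G
Char 7 ('E'): step: R->0, L->4 (L advanced); E->plug->E->R->B->L->F->refl->C->L'->H->R'->A->plug->A
Char 8 ('E'): step: R->1, L=4; E->plug->E->R->D->L->B->refl->H->L'->F->R'->G->plug->G

Answer: CGAGDGAG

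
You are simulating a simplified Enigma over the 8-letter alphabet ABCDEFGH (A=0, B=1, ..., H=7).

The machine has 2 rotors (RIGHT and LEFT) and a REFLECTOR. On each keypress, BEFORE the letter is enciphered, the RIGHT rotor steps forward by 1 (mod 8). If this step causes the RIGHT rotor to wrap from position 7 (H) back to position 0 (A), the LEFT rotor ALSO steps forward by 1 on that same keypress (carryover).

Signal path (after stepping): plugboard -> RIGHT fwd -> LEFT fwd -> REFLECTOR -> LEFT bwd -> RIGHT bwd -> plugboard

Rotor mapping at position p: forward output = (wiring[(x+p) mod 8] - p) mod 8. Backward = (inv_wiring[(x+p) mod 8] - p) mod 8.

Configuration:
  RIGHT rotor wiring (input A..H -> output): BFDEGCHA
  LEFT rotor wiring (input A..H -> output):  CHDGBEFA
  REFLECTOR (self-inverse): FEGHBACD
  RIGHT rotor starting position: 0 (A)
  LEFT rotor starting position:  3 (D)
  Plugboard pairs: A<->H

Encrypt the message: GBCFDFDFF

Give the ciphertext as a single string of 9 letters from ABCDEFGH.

Char 1 ('G'): step: R->1, L=3; G->plug->G->R->H->L->A->refl->F->L'->E->R'->A->plug->H
Char 2 ('B'): step: R->2, L=3; B->plug->B->R->C->L->B->refl->E->L'->G->R'->F->plug->F
Char 3 ('C'): step: R->3, L=3; C->plug->C->R->H->L->A->refl->F->L'->E->R'->D->plug->D
Char 4 ('F'): step: R->4, L=3; F->plug->F->R->B->L->G->refl->C->L'->D->R'->C->plug->C
Char 5 ('D'): step: R->5, L=3; D->plug->D->R->E->L->F->refl->A->L'->H->R'->G->plug->G
Char 6 ('F'): step: R->6, L=3; F->plug->F->R->G->L->E->refl->B->L'->C->R'->B->plug->B
Char 7 ('D'): step: R->7, L=3; D->plug->D->R->E->L->F->refl->A->L'->H->R'->F->plug->F
Char 8 ('F'): step: R->0, L->4 (L advanced); F->plug->F->R->C->L->B->refl->E->L'->D->R'->C->plug->C
Char 9 ('F'): step: R->1, L=4; F->plug->F->R->G->L->H->refl->D->L'->F->R'->D->plug->D

Answer: HFDCGBFCD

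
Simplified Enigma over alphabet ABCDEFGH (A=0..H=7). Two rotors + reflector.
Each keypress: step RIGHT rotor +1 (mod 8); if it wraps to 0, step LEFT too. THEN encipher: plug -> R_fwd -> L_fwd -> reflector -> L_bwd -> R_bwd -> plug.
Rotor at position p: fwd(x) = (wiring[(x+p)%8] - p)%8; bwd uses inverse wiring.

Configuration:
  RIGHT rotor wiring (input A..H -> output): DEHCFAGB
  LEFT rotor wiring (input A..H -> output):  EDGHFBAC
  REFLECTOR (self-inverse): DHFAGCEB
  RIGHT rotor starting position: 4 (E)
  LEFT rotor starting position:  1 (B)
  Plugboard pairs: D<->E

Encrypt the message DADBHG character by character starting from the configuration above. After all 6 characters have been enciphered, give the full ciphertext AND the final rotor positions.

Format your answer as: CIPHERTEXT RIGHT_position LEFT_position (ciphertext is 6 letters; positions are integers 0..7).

Answer: CDAFFE 2 2

Derivation:
Char 1 ('D'): step: R->5, L=1; D->plug->E->R->H->L->D->refl->A->L'->E->R'->C->plug->C
Char 2 ('A'): step: R->6, L=1; A->plug->A->R->A->L->C->refl->F->L'->B->R'->E->plug->D
Char 3 ('D'): step: R->7, L=1; D->plug->E->R->D->L->E->refl->G->L'->C->R'->A->plug->A
Char 4 ('B'): step: R->0, L->2 (L advanced); B->plug->B->R->E->L->G->refl->E->L'->A->R'->F->plug->F
Char 5 ('H'): step: R->1, L=2; H->plug->H->R->C->L->D->refl->A->L'->F->R'->F->plug->F
Char 6 ('G'): step: R->2, L=2; G->plug->G->R->B->L->F->refl->C->L'->G->R'->D->plug->E
Final: ciphertext=CDAFFE, RIGHT=2, LEFT=2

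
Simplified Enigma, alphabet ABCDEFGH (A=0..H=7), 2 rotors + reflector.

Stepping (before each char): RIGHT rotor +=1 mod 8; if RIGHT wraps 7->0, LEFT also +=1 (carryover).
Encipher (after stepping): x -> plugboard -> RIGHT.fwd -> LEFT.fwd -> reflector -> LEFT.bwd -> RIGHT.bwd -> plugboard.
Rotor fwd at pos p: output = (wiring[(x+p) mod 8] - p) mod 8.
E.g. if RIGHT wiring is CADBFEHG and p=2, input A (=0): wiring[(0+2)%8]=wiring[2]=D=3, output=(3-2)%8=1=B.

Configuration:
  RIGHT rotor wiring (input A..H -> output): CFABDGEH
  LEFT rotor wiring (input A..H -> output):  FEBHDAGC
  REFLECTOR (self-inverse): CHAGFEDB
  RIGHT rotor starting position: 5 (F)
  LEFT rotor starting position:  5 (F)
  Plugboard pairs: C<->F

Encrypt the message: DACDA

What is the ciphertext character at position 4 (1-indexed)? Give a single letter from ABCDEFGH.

Char 1 ('D'): step: R->6, L=5; D->plug->D->R->H->L->G->refl->D->L'->A->R'->H->plug->H
Char 2 ('A'): step: R->7, L=5; A->plug->A->R->A->L->D->refl->G->L'->H->R'->G->plug->G
Char 3 ('C'): step: R->0, L->6 (L advanced); C->plug->F->R->G->L->F->refl->E->L'->B->R'->D->plug->D
Char 4 ('D'): step: R->1, L=6; D->plug->D->R->C->L->H->refl->B->L'->F->R'->E->plug->E

E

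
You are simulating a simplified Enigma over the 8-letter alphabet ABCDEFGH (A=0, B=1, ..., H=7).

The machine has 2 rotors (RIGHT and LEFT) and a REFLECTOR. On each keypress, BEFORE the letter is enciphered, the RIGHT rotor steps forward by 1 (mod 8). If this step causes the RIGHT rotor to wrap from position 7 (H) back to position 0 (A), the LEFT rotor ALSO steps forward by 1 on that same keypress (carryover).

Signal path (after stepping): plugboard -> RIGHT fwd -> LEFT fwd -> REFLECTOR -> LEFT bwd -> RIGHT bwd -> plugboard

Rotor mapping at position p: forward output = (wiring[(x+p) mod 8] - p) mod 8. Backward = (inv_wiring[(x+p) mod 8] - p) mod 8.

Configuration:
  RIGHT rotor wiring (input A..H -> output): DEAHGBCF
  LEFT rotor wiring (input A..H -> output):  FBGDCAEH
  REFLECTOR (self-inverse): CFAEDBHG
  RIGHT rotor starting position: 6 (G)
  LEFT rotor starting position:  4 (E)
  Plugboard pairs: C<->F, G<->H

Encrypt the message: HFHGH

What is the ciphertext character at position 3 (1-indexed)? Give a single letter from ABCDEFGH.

Char 1 ('H'): step: R->7, L=4; H->plug->G->R->C->L->A->refl->C->L'->G->R'->A->plug->A
Char 2 ('F'): step: R->0, L->5 (L advanced); F->plug->C->R->A->L->D->refl->E->L'->E->R'->B->plug->B
Char 3 ('H'): step: R->1, L=5; H->plug->G->R->E->L->E->refl->D->L'->A->R'->E->plug->E

E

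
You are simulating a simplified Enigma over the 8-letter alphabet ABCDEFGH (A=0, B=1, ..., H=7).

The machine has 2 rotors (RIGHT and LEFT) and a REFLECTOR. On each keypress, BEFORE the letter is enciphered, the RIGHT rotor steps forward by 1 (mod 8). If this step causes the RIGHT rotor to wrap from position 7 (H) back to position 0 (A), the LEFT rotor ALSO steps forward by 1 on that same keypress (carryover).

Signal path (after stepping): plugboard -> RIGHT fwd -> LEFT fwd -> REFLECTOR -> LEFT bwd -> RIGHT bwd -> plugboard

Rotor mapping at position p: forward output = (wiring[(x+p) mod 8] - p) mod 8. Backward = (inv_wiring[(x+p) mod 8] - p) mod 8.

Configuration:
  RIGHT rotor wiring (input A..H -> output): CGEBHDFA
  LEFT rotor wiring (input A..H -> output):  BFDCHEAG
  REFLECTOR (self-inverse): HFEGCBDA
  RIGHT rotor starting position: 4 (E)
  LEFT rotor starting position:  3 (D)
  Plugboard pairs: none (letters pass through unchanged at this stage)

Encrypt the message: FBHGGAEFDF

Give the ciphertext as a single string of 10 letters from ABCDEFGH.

Char 1 ('F'): step: R->5, L=3; F->plug->F->R->H->L->A->refl->H->L'->A->R'->B->plug->B
Char 2 ('B'): step: R->6, L=3; B->plug->B->R->C->L->B->refl->F->L'->D->R'->F->plug->F
Char 3 ('H'): step: R->7, L=3; H->plug->H->R->G->L->C->refl->E->L'->B->R'->A->plug->A
Char 4 ('G'): step: R->0, L->4 (L advanced); G->plug->G->R->F->L->B->refl->F->L'->E->R'->C->plug->C
Char 5 ('G'): step: R->1, L=4; G->plug->G->R->H->L->G->refl->D->L'->A->R'->C->plug->C
Char 6 ('A'): step: R->2, L=4; A->plug->A->R->C->L->E->refl->C->L'->D->R'->E->plug->E
Char 7 ('E'): step: R->3, L=4; E->plug->E->R->F->L->B->refl->F->L'->E->R'->B->plug->B
Char 8 ('F'): step: R->4, L=4; F->plug->F->R->C->L->E->refl->C->L'->D->R'->A->plug->A
Char 9 ('D'): step: R->5, L=4; D->plug->D->R->F->L->B->refl->F->L'->E->R'->G->plug->G
Char 10 ('F'): step: R->6, L=4; F->plug->F->R->D->L->C->refl->E->L'->C->R'->B->plug->B

Answer: BFACCEBAGB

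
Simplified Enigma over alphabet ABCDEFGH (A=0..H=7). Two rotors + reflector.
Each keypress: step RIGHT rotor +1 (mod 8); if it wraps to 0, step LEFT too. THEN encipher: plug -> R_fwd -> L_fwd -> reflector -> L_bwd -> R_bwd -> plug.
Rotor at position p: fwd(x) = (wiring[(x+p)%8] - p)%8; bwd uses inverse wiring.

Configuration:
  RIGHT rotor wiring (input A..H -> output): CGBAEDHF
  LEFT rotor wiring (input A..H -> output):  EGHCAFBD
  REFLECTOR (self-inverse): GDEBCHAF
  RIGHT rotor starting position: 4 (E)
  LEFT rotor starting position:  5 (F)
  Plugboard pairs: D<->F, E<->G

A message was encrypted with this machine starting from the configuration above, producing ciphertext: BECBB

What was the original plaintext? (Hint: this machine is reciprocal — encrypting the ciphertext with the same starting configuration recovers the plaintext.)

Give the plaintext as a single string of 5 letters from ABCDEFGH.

Answer: CGEHE

Derivation:
Char 1 ('B'): step: R->5, L=5; B->plug->B->R->C->L->G->refl->A->L'->A->R'->C->plug->C
Char 2 ('E'): step: R->6, L=5; E->plug->G->R->G->L->F->refl->H->L'->D->R'->E->plug->G
Char 3 ('C'): step: R->7, L=5; C->plug->C->R->H->L->D->refl->B->L'->E->R'->G->plug->E
Char 4 ('B'): step: R->0, L->6 (L advanced); B->plug->B->R->G->L->C->refl->E->L'->F->R'->H->plug->H
Char 5 ('B'): step: R->1, L=6; B->plug->B->R->A->L->D->refl->B->L'->E->R'->G->plug->E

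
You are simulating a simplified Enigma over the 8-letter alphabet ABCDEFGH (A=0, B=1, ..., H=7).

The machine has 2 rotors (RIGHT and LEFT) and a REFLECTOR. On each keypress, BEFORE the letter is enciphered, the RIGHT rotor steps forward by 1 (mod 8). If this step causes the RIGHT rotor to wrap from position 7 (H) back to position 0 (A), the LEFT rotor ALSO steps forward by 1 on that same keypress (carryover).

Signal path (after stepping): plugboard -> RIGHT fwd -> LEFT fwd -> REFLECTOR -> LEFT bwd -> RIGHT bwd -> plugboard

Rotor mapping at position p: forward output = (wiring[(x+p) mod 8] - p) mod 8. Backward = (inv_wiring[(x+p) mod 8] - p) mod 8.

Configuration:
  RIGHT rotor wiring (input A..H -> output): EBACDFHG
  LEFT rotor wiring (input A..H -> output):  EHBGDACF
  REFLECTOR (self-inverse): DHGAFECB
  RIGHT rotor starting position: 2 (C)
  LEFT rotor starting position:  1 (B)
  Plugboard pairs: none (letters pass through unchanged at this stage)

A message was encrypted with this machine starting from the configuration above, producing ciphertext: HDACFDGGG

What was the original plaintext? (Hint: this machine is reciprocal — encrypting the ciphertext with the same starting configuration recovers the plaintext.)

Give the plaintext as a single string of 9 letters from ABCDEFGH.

Answer: DHFEBCEBE

Derivation:
Char 1 ('H'): step: R->3, L=1; H->plug->H->R->F->L->B->refl->H->L'->E->R'->D->plug->D
Char 2 ('D'): step: R->4, L=1; D->plug->D->R->C->L->F->refl->E->L'->G->R'->H->plug->H
Char 3 ('A'): step: R->5, L=1; A->plug->A->R->A->L->G->refl->C->L'->D->R'->F->plug->F
Char 4 ('C'): step: R->6, L=1; C->plug->C->R->G->L->E->refl->F->L'->C->R'->E->plug->E
Char 5 ('F'): step: R->7, L=1; F->plug->F->R->E->L->H->refl->B->L'->F->R'->B->plug->B
Char 6 ('D'): step: R->0, L->2 (L advanced); D->plug->D->R->C->L->B->refl->H->L'->A->R'->C->plug->C
Char 7 ('G'): step: R->1, L=2; G->plug->G->R->F->L->D->refl->A->L'->E->R'->E->plug->E
Char 8 ('G'): step: R->2, L=2; G->plug->G->R->C->L->B->refl->H->L'->A->R'->B->plug->B
Char 9 ('G'): step: R->3, L=2; G->plug->G->R->G->L->C->refl->G->L'->D->R'->E->plug->E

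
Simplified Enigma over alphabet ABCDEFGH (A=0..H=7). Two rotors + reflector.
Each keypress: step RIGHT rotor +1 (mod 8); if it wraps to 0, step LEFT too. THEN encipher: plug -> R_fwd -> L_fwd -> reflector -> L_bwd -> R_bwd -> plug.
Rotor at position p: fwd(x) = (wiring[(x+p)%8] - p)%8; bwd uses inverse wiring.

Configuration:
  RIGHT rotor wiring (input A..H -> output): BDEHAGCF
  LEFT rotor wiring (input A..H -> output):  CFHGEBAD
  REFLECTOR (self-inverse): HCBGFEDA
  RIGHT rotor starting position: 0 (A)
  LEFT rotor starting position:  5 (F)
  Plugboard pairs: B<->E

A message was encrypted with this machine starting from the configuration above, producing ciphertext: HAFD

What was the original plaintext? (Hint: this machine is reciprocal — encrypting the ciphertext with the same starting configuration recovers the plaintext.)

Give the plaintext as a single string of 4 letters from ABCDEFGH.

Answer: EHEE

Derivation:
Char 1 ('H'): step: R->1, L=5; H->plug->H->R->A->L->E->refl->F->L'->D->R'->B->plug->E
Char 2 ('A'): step: R->2, L=5; A->plug->A->R->C->L->G->refl->D->L'->B->R'->H->plug->H
Char 3 ('F'): step: R->3, L=5; F->plug->F->R->G->L->B->refl->C->L'->F->R'->B->plug->E
Char 4 ('D'): step: R->4, L=5; D->plug->D->R->B->L->D->refl->G->L'->C->R'->B->plug->E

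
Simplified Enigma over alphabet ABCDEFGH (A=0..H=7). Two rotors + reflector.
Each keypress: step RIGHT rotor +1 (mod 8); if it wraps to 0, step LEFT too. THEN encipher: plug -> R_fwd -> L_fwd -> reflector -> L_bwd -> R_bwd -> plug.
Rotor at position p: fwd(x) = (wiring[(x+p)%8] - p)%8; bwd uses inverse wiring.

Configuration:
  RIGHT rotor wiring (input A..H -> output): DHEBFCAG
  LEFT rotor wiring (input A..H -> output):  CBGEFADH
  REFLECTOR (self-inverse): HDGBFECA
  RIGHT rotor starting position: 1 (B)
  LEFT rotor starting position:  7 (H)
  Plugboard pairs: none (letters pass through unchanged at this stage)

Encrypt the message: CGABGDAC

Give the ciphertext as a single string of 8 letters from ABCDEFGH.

Char 1 ('C'): step: R->2, L=7; C->plug->C->R->D->L->H->refl->A->L'->A->R'->D->plug->D
Char 2 ('G'): step: R->3, L=7; G->plug->G->R->E->L->F->refl->E->L'->H->R'->C->plug->C
Char 3 ('A'): step: R->4, L=7; A->plug->A->R->B->L->D->refl->B->L'->G->R'->B->plug->B
Char 4 ('B'): step: R->5, L=7; B->plug->B->R->D->L->H->refl->A->L'->A->R'->H->plug->H
Char 5 ('G'): step: R->6, L=7; G->plug->G->R->H->L->E->refl->F->L'->E->R'->H->plug->H
Char 6 ('D'): step: R->7, L=7; D->plug->D->R->F->L->G->refl->C->L'->C->R'->E->plug->E
Char 7 ('A'): step: R->0, L->0 (L advanced); A->plug->A->R->D->L->E->refl->F->L'->E->R'->C->plug->C
Char 8 ('C'): step: R->1, L=0; C->plug->C->R->A->L->C->refl->G->L'->C->R'->H->plug->H

Answer: DCBHHECH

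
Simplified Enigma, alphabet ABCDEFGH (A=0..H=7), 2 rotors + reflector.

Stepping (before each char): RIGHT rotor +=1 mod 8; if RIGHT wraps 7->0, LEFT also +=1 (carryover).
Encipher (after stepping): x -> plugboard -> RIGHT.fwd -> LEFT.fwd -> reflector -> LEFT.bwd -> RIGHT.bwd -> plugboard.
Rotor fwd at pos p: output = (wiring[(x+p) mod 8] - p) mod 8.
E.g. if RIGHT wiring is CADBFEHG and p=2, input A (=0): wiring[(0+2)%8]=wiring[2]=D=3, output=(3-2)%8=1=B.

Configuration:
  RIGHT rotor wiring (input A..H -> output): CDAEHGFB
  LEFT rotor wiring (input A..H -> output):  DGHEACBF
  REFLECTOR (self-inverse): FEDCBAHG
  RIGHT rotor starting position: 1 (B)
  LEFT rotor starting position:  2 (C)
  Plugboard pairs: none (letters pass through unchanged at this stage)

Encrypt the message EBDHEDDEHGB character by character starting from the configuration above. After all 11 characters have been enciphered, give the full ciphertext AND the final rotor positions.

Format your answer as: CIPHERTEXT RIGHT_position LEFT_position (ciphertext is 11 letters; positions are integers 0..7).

Answer: GDCCCEFHCFA 4 3

Derivation:
Char 1 ('E'): step: R->2, L=2; E->plug->E->R->D->L->A->refl->F->L'->A->R'->G->plug->G
Char 2 ('B'): step: R->3, L=2; B->plug->B->R->E->L->H->refl->G->L'->C->R'->D->plug->D
Char 3 ('D'): step: R->4, L=2; D->plug->D->R->F->L->D->refl->C->L'->B->R'->C->plug->C
Char 4 ('H'): step: R->5, L=2; H->plug->H->R->C->L->G->refl->H->L'->E->R'->C->plug->C
Char 5 ('E'): step: R->6, L=2; E->plug->E->R->C->L->G->refl->H->L'->E->R'->C->plug->C
Char 6 ('D'): step: R->7, L=2; D->plug->D->R->B->L->C->refl->D->L'->F->R'->E->plug->E
Char 7 ('D'): step: R->0, L->3 (L advanced); D->plug->D->R->E->L->C->refl->D->L'->G->R'->F->plug->F
Char 8 ('E'): step: R->1, L=3; E->plug->E->R->F->L->A->refl->F->L'->B->R'->H->plug->H
Char 9 ('H'): step: R->2, L=3; H->plug->H->R->B->L->F->refl->A->L'->F->R'->C->plug->C
Char 10 ('G'): step: R->3, L=3; G->plug->G->R->A->L->B->refl->E->L'->H->R'->F->plug->F
Char 11 ('B'): step: R->4, L=3; B->plug->B->R->C->L->H->refl->G->L'->D->R'->A->plug->A
Final: ciphertext=GDCCCEFHCFA, RIGHT=4, LEFT=3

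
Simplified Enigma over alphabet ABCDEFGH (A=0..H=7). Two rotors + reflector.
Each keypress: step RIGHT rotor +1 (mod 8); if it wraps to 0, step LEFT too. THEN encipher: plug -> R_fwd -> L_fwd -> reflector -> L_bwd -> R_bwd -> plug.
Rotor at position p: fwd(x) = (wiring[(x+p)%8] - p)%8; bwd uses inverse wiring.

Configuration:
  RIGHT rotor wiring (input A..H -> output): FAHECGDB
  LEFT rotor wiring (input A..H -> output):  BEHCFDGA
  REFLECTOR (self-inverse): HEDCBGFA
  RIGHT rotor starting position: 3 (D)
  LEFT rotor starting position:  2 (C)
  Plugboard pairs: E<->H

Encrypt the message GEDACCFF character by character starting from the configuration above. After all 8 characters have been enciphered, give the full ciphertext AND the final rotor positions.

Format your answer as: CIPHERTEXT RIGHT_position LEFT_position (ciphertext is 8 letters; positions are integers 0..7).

Char 1 ('G'): step: R->4, L=2; G->plug->G->R->D->L->B->refl->E->L'->E->R'->F->plug->F
Char 2 ('E'): step: R->5, L=2; E->plug->H->R->F->L->G->refl->F->L'->A->R'->D->plug->D
Char 3 ('D'): step: R->6, L=2; D->plug->D->R->C->L->D->refl->C->L'->H->R'->C->plug->C
Char 4 ('A'): step: R->7, L=2; A->plug->A->R->C->L->D->refl->C->L'->H->R'->G->plug->G
Char 5 ('C'): step: R->0, L->3 (L advanced); C->plug->C->R->H->L->E->refl->B->L'->G->R'->F->plug->F
Char 6 ('C'): step: R->1, L=3; C->plug->C->R->D->L->D->refl->C->L'->B->R'->D->plug->D
Char 7 ('F'): step: R->2, L=3; F->plug->F->R->H->L->E->refl->B->L'->G->R'->H->plug->E
Char 8 ('F'): step: R->3, L=3; F->plug->F->R->C->L->A->refl->H->L'->A->R'->D->plug->D
Final: ciphertext=FDCGFDED, RIGHT=3, LEFT=3

Answer: FDCGFDED 3 3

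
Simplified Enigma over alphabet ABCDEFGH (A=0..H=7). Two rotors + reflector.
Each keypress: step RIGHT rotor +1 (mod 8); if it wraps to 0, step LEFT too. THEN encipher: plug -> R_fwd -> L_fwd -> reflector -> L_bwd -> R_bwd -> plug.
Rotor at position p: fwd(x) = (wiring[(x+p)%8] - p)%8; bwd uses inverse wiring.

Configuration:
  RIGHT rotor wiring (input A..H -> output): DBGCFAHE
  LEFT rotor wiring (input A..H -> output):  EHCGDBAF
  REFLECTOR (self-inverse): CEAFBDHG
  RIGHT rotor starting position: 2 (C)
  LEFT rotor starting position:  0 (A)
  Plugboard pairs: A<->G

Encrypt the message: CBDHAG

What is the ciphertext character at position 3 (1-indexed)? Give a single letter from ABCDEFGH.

Char 1 ('C'): step: R->3, L=0; C->plug->C->R->F->L->B->refl->E->L'->A->R'->F->plug->F
Char 2 ('B'): step: R->4, L=0; B->plug->B->R->E->L->D->refl->F->L'->H->R'->E->plug->E
Char 3 ('D'): step: R->5, L=0; D->plug->D->R->G->L->A->refl->C->L'->C->R'->B->plug->B

B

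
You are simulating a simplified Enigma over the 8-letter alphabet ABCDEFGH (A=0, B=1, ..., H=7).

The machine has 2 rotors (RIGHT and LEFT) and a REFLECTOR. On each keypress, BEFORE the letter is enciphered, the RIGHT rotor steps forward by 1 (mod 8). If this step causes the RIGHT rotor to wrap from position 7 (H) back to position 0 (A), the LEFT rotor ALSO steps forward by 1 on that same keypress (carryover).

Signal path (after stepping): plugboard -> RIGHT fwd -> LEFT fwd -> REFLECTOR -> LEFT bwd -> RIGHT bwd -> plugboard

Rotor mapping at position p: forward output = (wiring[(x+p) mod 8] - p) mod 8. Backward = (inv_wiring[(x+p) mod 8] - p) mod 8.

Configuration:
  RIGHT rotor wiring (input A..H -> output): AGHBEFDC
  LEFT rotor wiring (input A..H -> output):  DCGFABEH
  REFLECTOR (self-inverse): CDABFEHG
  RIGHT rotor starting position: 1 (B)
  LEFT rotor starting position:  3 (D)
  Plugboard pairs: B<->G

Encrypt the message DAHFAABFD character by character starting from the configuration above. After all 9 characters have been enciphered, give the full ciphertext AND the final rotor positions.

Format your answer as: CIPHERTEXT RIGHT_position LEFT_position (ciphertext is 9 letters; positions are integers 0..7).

Answer: GCAGDCCGG 2 4

Derivation:
Char 1 ('D'): step: R->2, L=3; D->plug->D->R->D->L->B->refl->D->L'->H->R'->B->plug->G
Char 2 ('A'): step: R->3, L=3; A->plug->A->R->G->L->H->refl->G->L'->C->R'->C->plug->C
Char 3 ('H'): step: R->4, L=3; H->plug->H->R->F->L->A->refl->C->L'->A->R'->A->plug->A
Char 4 ('F'): step: R->5, L=3; F->plug->F->R->C->L->G->refl->H->L'->G->R'->B->plug->G
Char 5 ('A'): step: R->6, L=3; A->plug->A->R->F->L->A->refl->C->L'->A->R'->D->plug->D
Char 6 ('A'): step: R->7, L=3; A->plug->A->R->D->L->B->refl->D->L'->H->R'->C->plug->C
Char 7 ('B'): step: R->0, L->4 (L advanced); B->plug->G->R->D->L->D->refl->B->L'->H->R'->C->plug->C
Char 8 ('F'): step: R->1, L=4; F->plug->F->R->C->L->A->refl->C->L'->G->R'->B->plug->G
Char 9 ('D'): step: R->2, L=4; D->plug->D->R->D->L->D->refl->B->L'->H->R'->B->plug->G
Final: ciphertext=GCAGDCCGG, RIGHT=2, LEFT=4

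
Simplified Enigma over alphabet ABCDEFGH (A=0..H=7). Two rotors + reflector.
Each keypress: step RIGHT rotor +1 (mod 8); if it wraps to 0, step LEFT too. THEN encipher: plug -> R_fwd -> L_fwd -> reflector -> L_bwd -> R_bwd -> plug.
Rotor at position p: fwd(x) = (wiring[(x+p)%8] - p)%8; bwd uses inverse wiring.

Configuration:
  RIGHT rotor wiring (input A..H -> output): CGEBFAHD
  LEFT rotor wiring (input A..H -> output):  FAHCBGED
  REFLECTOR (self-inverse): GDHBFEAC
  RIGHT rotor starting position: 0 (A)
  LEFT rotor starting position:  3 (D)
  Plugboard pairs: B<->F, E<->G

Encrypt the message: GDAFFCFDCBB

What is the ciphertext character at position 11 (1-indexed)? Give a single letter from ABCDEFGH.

Char 1 ('G'): step: R->1, L=3; G->plug->E->R->H->L->E->refl->F->L'->G->R'->F->plug->B
Char 2 ('D'): step: R->2, L=3; D->plug->D->R->G->L->F->refl->E->L'->H->R'->B->plug->F
Char 3 ('A'): step: R->3, L=3; A->plug->A->R->G->L->F->refl->E->L'->H->R'->F->plug->B
Char 4 ('F'): step: R->4, L=3; F->plug->B->R->E->L->A->refl->G->L'->B->R'->A->plug->A
Char 5 ('F'): step: R->5, L=3; F->plug->B->R->C->L->D->refl->B->L'->D->R'->A->plug->A
Char 6 ('C'): step: R->6, L=3; C->plug->C->R->E->L->A->refl->G->L'->B->R'->A->plug->A
Char 7 ('F'): step: R->7, L=3; F->plug->B->R->D->L->B->refl->D->L'->C->R'->E->plug->G
Char 8 ('D'): step: R->0, L->4 (L advanced); D->plug->D->R->B->L->C->refl->H->L'->D->R'->H->plug->H
Char 9 ('C'): step: R->1, L=4; C->plug->C->R->A->L->F->refl->E->L'->F->R'->A->plug->A
Char 10 ('B'): step: R->2, L=4; B->plug->F->R->B->L->C->refl->H->L'->D->R'->C->plug->C
Char 11 ('B'): step: R->3, L=4; B->plug->F->R->H->L->G->refl->A->L'->C->R'->B->plug->F

F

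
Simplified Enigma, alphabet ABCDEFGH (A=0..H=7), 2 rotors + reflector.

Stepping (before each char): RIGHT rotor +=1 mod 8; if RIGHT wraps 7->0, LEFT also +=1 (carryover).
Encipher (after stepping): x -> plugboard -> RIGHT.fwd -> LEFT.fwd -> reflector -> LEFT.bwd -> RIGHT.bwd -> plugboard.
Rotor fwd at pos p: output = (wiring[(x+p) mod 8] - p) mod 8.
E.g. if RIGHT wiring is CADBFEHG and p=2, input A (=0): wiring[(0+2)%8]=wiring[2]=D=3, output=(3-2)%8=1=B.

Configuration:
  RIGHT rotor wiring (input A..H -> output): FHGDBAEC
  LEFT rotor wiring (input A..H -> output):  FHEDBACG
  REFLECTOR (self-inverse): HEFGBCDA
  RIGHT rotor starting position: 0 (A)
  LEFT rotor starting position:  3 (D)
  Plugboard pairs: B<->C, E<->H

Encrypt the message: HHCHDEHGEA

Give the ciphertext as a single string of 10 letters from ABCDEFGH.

Answer: AEHCAFGHGC

Derivation:
Char 1 ('H'): step: R->1, L=3; H->plug->E->R->H->L->B->refl->E->L'->G->R'->A->plug->A
Char 2 ('H'): step: R->2, L=3; H->plug->E->R->C->L->F->refl->C->L'->F->R'->H->plug->E
Char 3 ('C'): step: R->3, L=3; C->plug->B->R->G->L->E->refl->B->L'->H->R'->E->plug->H
Char 4 ('H'): step: R->4, L=3; H->plug->E->R->B->L->G->refl->D->L'->E->R'->B->plug->C
Char 5 ('D'): step: R->5, L=3; D->plug->D->R->A->L->A->refl->H->L'->D->R'->A->plug->A
Char 6 ('E'): step: R->6, L=3; E->plug->H->R->C->L->F->refl->C->L'->F->R'->F->plug->F
Char 7 ('H'): step: R->7, L=3; H->plug->E->R->E->L->D->refl->G->L'->B->R'->G->plug->G
Char 8 ('G'): step: R->0, L->4 (L advanced); G->plug->G->R->E->L->B->refl->E->L'->B->R'->E->plug->H
Char 9 ('E'): step: R->1, L=4; E->plug->H->R->E->L->B->refl->E->L'->B->R'->G->plug->G
Char 10 ('A'): step: R->2, L=4; A->plug->A->R->E->L->B->refl->E->L'->B->R'->B->plug->C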